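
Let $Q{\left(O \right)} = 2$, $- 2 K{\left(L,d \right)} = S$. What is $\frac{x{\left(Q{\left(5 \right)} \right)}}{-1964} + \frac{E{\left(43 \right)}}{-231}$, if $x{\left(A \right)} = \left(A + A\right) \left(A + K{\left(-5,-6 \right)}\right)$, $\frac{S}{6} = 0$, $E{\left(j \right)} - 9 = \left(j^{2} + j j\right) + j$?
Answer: $- \frac{613904}{37807} \approx -16.238$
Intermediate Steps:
$E{\left(j \right)} = 9 + j + 2 j^{2}$ ($E{\left(j \right)} = 9 + \left(\left(j^{2} + j j\right) + j\right) = 9 + \left(\left(j^{2} + j^{2}\right) + j\right) = 9 + \left(2 j^{2} + j\right) = 9 + \left(j + 2 j^{2}\right) = 9 + j + 2 j^{2}$)
$S = 0$ ($S = 6 \cdot 0 = 0$)
$K{\left(L,d \right)} = 0$ ($K{\left(L,d \right)} = \left(- \frac{1}{2}\right) 0 = 0$)
$x{\left(A \right)} = 2 A^{2}$ ($x{\left(A \right)} = \left(A + A\right) \left(A + 0\right) = 2 A A = 2 A^{2}$)
$\frac{x{\left(Q{\left(5 \right)} \right)}}{-1964} + \frac{E{\left(43 \right)}}{-231} = \frac{2 \cdot 2^{2}}{-1964} + \frac{9 + 43 + 2 \cdot 43^{2}}{-231} = 2 \cdot 4 \left(- \frac{1}{1964}\right) + \left(9 + 43 + 2 \cdot 1849\right) \left(- \frac{1}{231}\right) = 8 \left(- \frac{1}{1964}\right) + \left(9 + 43 + 3698\right) \left(- \frac{1}{231}\right) = - \frac{2}{491} + 3750 \left(- \frac{1}{231}\right) = - \frac{2}{491} - \frac{1250}{77} = - \frac{613904}{37807}$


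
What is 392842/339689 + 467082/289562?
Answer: 19458195193/7025787587 ≈ 2.7695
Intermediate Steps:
392842/339689 + 467082/289562 = 392842*(1/339689) + 467082*(1/289562) = 392842/339689 + 33363/20683 = 19458195193/7025787587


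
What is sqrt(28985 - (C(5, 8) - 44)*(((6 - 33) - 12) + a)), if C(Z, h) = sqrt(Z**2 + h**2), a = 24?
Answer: sqrt(28325 + 15*sqrt(89)) ≈ 168.72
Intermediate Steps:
sqrt(28985 - (C(5, 8) - 44)*(((6 - 33) - 12) + a)) = sqrt(28985 - (sqrt(5**2 + 8**2) - 44)*(((6 - 33) - 12) + 24)) = sqrt(28985 - (sqrt(25 + 64) - 44)*((-27 - 12) + 24)) = sqrt(28985 - (sqrt(89) - 44)*(-39 + 24)) = sqrt(28985 - (-44 + sqrt(89))*(-15)) = sqrt(28985 - (660 - 15*sqrt(89))) = sqrt(28985 + (-660 + 15*sqrt(89))) = sqrt(28325 + 15*sqrt(89))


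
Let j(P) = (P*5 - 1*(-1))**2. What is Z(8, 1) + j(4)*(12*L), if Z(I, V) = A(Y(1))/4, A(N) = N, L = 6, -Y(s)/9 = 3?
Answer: 126981/4 ≈ 31745.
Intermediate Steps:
Y(s) = -27 (Y(s) = -9*3 = -27)
j(P) = (1 + 5*P)**2 (j(P) = (5*P + 1)**2 = (1 + 5*P)**2)
Z(I, V) = -27/4
Z(8, 1) + j(4)*(12*L) = -27/4 + (1 + 5*4)**2*(12*6) = -27/4 + (1 + 20)**2*72 = -27/4 + 21**2*72 = -27/4 + 441*72 = -27/4 + 31752 = 126981/4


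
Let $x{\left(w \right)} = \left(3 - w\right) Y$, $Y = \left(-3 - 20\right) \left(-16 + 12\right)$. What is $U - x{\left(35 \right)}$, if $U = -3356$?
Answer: $-412$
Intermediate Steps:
$Y = 92$ ($Y = \left(-23\right) \left(-4\right) = 92$)
$x{\left(w \right)} = 276 - 92 w$ ($x{\left(w \right)} = \left(3 - w\right) 92 = 276 - 92 w$)
$U - x{\left(35 \right)} = -3356 - \left(276 - 3220\right) = -3356 - -2944 = -3356 + 2944 = -412$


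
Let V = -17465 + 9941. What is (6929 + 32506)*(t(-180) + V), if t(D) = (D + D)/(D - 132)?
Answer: -3856624695/13 ≈ -2.9666e+8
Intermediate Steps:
t(D) = 2*D/(-132 + D) (t(D) = (2*D)/(-132 + D) = 2*D/(-132 + D))
V = -7524
(6929 + 32506)*(t(-180) + V) = (6929 + 32506)*(2*(-180)/(-132 - 180) - 7524) = 39435*(2*(-180)/(-312) - 7524) = 39435*(2*(-180)*(-1/312) - 7524) = 39435*(15/13 - 7524) = 39435*(-97797/13) = -3856624695/13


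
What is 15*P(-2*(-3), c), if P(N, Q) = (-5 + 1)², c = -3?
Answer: 240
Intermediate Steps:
P(N, Q) = 16 (P(N, Q) = (-4)² = 16)
15*P(-2*(-3), c) = 15*16 = 240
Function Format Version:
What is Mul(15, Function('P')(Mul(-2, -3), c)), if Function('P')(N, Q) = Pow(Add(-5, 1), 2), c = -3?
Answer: 240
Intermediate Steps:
Function('P')(N, Q) = 16 (Function('P')(N, Q) = Pow(-4, 2) = 16)
Mul(15, Function('P')(Mul(-2, -3), c)) = Mul(15, 16) = 240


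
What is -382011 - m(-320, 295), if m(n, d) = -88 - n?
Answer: -382243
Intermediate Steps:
-382011 - m(-320, 295) = -382011 - (-88 - 1*(-320)) = -382011 - (-88 + 320) = -382011 - 1*232 = -382011 - 232 = -382243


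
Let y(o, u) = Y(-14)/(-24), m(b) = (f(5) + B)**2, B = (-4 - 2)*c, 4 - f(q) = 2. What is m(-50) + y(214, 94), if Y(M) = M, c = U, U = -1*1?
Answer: 775/12 ≈ 64.583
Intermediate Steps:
U = -1
c = -1
f(q) = 2 (f(q) = 4 - 1*2 = 4 - 2 = 2)
B = 6 (B = (-4 - 2)*(-1) = -6*(-1) = 6)
m(b) = 64 (m(b) = (2 + 6)**2 = 8**2 = 64)
y(o, u) = 7/12 (y(o, u) = -14/(-24) = -14*(-1/24) = 7/12)
m(-50) + y(214, 94) = 64 + 7/12 = 775/12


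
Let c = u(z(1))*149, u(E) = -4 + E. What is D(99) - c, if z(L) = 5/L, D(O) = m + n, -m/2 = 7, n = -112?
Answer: -275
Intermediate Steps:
m = -14 (m = -2*7 = -14)
D(O) = -126 (D(O) = -14 - 112 = -126)
c = 149 (c = (-4 + 5/1)*149 = (-4 + 5*1)*149 = (-4 + 5)*149 = 1*149 = 149)
D(99) - c = -126 - 1*149 = -126 - 149 = -275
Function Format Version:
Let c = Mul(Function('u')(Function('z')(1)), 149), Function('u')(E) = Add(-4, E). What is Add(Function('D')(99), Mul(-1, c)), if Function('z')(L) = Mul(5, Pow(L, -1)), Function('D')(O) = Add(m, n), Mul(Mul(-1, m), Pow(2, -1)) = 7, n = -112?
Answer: -275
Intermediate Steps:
m = -14 (m = Mul(-2, 7) = -14)
Function('D')(O) = -126 (Function('D')(O) = Add(-14, -112) = -126)
c = 149 (c = Mul(Add(-4, Mul(5, Pow(1, -1))), 149) = Mul(Add(-4, Mul(5, 1)), 149) = Mul(Add(-4, 5), 149) = Mul(1, 149) = 149)
Add(Function('D')(99), Mul(-1, c)) = Add(-126, Mul(-1, 149)) = Add(-126, -149) = -275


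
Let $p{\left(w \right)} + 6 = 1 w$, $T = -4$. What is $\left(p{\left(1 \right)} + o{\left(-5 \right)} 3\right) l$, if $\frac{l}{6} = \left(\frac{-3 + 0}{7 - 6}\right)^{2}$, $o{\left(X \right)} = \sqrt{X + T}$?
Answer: $-270 + 486 i \approx -270.0 + 486.0 i$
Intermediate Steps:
$o{\left(X \right)} = \sqrt{-4 + X}$ ($o{\left(X \right)} = \sqrt{X - 4} = \sqrt{-4 + X}$)
$p{\left(w \right)} = -6 + w$ ($p{\left(w \right)} = -6 + 1 w = -6 + w$)
$l = 54$ ($l = 6 \left(\frac{-3 + 0}{7 - 6}\right)^{2} = 6 \left(- \frac{3}{1}\right)^{2} = 6 \left(\left(-3\right) 1\right)^{2} = 6 \left(-3\right)^{2} = 6 \cdot 9 = 54$)
$\left(p{\left(1 \right)} + o{\left(-5 \right)} 3\right) l = \left(\left(-6 + 1\right) + \sqrt{-4 - 5} \cdot 3\right) 54 = \left(-5 + \sqrt{-9} \cdot 3\right) 54 = \left(-5 + 3 i 3\right) 54 = \left(-5 + 9 i\right) 54 = -270 + 486 i$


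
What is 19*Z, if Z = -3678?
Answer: -69882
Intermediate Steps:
19*Z = 19*(-3678) = -69882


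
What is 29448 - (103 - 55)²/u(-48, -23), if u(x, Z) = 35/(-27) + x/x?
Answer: 37224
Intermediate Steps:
u(x, Z) = -8/27 (u(x, Z) = 35*(-1/27) + 1 = -35/27 + 1 = -8/27)
29448 - (103 - 55)²/u(-48, -23) = 29448 - (103 - 55)²/(-8/27) = 29448 - 48²*(-27)/8 = 29448 - 2304*(-27)/8 = 29448 - 1*(-7776) = 29448 + 7776 = 37224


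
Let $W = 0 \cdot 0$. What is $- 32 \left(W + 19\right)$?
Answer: $-608$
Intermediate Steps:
$W = 0$
$- 32 \left(W + 19\right) = - 32 \left(0 + 19\right) = \left(-32\right) 19 = -608$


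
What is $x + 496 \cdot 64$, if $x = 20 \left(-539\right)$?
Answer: $20964$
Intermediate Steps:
$x = -10780$
$x + 496 \cdot 64 = -10780 + 496 \cdot 64 = -10780 + 31744 = 20964$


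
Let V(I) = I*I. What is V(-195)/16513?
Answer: 38025/16513 ≈ 2.3027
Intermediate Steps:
V(I) = I²
V(-195)/16513 = (-195)²/16513 = 38025*(1/16513) = 38025/16513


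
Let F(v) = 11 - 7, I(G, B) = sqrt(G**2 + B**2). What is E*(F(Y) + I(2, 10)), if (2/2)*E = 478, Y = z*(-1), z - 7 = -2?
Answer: 1912 + 956*sqrt(26) ≈ 6786.7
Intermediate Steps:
z = 5 (z = 7 - 2 = 5)
I(G, B) = sqrt(B**2 + G**2)
Y = -5 (Y = 5*(-1) = -5)
E = 478
F(v) = 4
E*(F(Y) + I(2, 10)) = 478*(4 + sqrt(10**2 + 2**2)) = 478*(4 + sqrt(100 + 4)) = 478*(4 + sqrt(104)) = 478*(4 + 2*sqrt(26)) = 1912 + 956*sqrt(26)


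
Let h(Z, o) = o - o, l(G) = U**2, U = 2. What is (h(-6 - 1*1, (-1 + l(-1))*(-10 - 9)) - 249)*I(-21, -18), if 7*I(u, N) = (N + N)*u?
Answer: -26892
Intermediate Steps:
l(G) = 4 (l(G) = 2**2 = 4)
I(u, N) = 2*N*u/7 (I(u, N) = ((N + N)*u)/7 = ((2*N)*u)/7 = (2*N*u)/7 = 2*N*u/7)
h(Z, o) = 0
(h(-6 - 1*1, (-1 + l(-1))*(-10 - 9)) - 249)*I(-21, -18) = (0 - 249)*((2/7)*(-18)*(-21)) = -249*108 = -26892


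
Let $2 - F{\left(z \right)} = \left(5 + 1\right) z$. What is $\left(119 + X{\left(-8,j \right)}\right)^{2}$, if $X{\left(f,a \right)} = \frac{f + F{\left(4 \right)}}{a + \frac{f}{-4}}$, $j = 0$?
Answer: $10816$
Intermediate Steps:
$F{\left(z \right)} = 2 - 6 z$ ($F{\left(z \right)} = 2 - \left(5 + 1\right) z = 2 - 6 z$)
$X{\left(f,a \right)} = \frac{-22 + f}{a - \frac{f}{4}}$ ($X{\left(f,a \right)} = \frac{f + \left(2 - 24\right)}{a + \frac{f}{-4}} = \frac{f + \left(2 - 24\right)}{a + f \left(- \frac{1}{4}\right)} = \frac{f - 22}{a - \frac{f}{4}} = \frac{-22 + f}{a - \frac{f}{4}}$)
$\left(119 + X{\left(-8,j \right)}\right)^{2} = \left(119 + \frac{4 \left(-22 - 8\right)}{\left(-1\right) \left(-8\right) + 4 \cdot 0}\right)^{2} = \left(119 + 4 \frac{1}{8 + 0} \left(-30\right)\right)^{2} = \left(119 + 4 \cdot \frac{1}{8} \left(-30\right)\right)^{2} = \left(119 - 15\right)^{2} = 104^{2} = 10816$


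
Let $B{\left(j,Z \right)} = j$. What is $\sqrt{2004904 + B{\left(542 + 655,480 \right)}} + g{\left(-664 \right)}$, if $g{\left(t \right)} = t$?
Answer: $-664 + \sqrt{2006101} \approx 752.37$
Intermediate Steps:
$\sqrt{2004904 + B{\left(542 + 655,480 \right)}} + g{\left(-664 \right)} = \sqrt{2004904 + \left(542 + 655\right)} - 664 = \sqrt{2004904 + 1197} - 664 = \sqrt{2006101} - 664 = -664 + \sqrt{2006101}$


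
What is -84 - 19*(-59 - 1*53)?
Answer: 2044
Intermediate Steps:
-84 - 19*(-59 - 1*53) = -84 - 19*(-59 - 53) = -84 - 19*(-112) = -84 + 2128 = 2044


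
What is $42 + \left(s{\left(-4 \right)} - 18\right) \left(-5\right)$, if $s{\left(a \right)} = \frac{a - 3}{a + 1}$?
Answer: $\frac{361}{3} \approx 120.33$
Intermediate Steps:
$s{\left(a \right)} = \frac{-3 + a}{1 + a}$
$42 + \left(s{\left(-4 \right)} - 18\right) \left(-5\right) = 42 + \left(\frac{-3 - 4}{1 - 4} - 18\right) \left(-5\right) = 42 + \left(\frac{1}{-3} \left(-7\right) - 18\right) \left(-5\right) = 42 + \left(\left(- \frac{1}{3}\right) \left(-7\right) - 18\right) \left(-5\right) = 42 + \left(\frac{7}{3} - 18\right) \left(-5\right) = 42 - - \frac{235}{3} = 42 + \frac{235}{3} = \frac{361}{3}$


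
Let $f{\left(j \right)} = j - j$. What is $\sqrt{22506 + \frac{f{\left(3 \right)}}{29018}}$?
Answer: $11 \sqrt{186} \approx 150.02$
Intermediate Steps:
$f{\left(j \right)} = 0$
$\sqrt{22506 + \frac{f{\left(3 \right)}}{29018}} = \sqrt{22506 + \frac{0}{29018}} = \sqrt{22506 + 0 \cdot \frac{1}{29018}} = \sqrt{22506 + 0} = \sqrt{22506} = 11 \sqrt{186}$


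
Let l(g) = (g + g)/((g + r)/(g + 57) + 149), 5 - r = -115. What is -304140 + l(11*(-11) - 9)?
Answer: -3311191160/10887 ≈ -3.0414e+5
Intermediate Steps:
r = 120 (r = 5 - 1*(-115) = 5 + 115 = 120)
l(g) = 2*g/(149 + (120 + g)/(57 + g)) (l(g) = (g + g)/((g + 120)/(g + 57) + 149) = (2*g)/((120 + g)/(57 + g) + 149) = (2*g)/(149 + (120 + g)/(57 + g)) = 2*g/(149 + (120 + g)/(57 + g)))
-304140 + l(11*(-11) - 9) = -304140 + 2*(11*(-11) - 9)*(57 + (11*(-11) - 9))/(3*(2871 + 50*(11*(-11) - 9))) = -304140 + 2*(-121 - 9)*(57 + (-121 - 9))/(3*(2871 + 50*(-121 - 9))) = -304140 + (⅔)*(-130)*(57 - 130)/(2871 + 50*(-130)) = -304140 + (⅔)*(-130)*(-73)/(2871 - 6500) = -304140 + (⅔)*(-130)*(-73)/(-3629) = -304140 + (⅔)*(-130)*(-1/3629)*(-73) = -304140 - 18980/10887 = -3311191160/10887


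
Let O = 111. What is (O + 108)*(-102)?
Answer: -22338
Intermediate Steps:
(O + 108)*(-102) = (111 + 108)*(-102) = 219*(-102) = -22338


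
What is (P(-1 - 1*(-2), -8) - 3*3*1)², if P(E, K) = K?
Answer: 289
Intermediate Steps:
(P(-1 - 1*(-2), -8) - 3*3*1)² = (-8 - 3*3*1)² = (-8 - 9*1)² = (-8 - 9)² = (-17)² = 289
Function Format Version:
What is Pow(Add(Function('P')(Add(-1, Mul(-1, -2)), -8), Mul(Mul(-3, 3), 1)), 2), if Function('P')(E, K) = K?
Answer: 289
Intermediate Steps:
Pow(Add(Function('P')(Add(-1, Mul(-1, -2)), -8), Mul(Mul(-3, 3), 1)), 2) = Pow(Add(-8, Mul(Mul(-3, 3), 1)), 2) = Pow(Add(-8, Mul(-9, 1)), 2) = Pow(Add(-8, -9), 2) = Pow(-17, 2) = 289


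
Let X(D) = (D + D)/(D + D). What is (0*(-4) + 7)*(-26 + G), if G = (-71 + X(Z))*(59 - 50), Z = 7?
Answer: -4592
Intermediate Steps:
X(D) = 1 (X(D) = (2*D)/((2*D)) = (2*D)*(1/(2*D)) = 1)
G = -630 (G = (-71 + 1)*(59 - 50) = -70*9 = -630)
(0*(-4) + 7)*(-26 + G) = (0*(-4) + 7)*(-26 - 630) = (0 + 7)*(-656) = 7*(-656) = -4592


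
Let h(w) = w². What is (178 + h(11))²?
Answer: 89401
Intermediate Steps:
(178 + h(11))² = (178 + 11²)² = (178 + 121)² = 299² = 89401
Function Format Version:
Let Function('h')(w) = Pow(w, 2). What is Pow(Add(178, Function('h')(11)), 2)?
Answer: 89401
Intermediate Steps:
Pow(Add(178, Function('h')(11)), 2) = Pow(Add(178, Pow(11, 2)), 2) = Pow(Add(178, 121), 2) = Pow(299, 2) = 89401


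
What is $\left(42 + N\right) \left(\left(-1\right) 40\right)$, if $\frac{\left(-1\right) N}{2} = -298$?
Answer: $-25520$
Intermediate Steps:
$N = 596$ ($N = \left(-2\right) \left(-298\right) = 596$)
$\left(42 + N\right) \left(\left(-1\right) 40\right) = \left(42 + 596\right) \left(\left(-1\right) 40\right) = 638 \left(-40\right) = -25520$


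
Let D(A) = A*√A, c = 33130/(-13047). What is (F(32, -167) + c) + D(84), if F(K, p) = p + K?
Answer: -1794475/13047 + 168*√21 ≈ 632.33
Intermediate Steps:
c = -33130/13047 (c = 33130*(-1/13047) = -33130/13047 ≈ -2.5393)
F(K, p) = K + p
D(A) = A^(3/2)
(F(32, -167) + c) + D(84) = ((32 - 167) - 33130/13047) + 84^(3/2) = (-135 - 33130/13047) + 168*√21 = -1794475/13047 + 168*√21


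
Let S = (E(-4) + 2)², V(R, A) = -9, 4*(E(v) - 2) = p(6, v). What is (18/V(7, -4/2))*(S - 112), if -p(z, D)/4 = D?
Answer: 96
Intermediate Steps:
p(z, D) = -4*D
E(v) = 2 - v (E(v) = 2 + (-4*v)/4 = 2 - v)
S = 64 (S = ((2 - 1*(-4)) + 2)² = ((2 + 4) + 2)² = (6 + 2)² = 8² = 64)
(18/V(7, -4/2))*(S - 112) = (18/(-9))*(64 - 112) = (18*(-⅑))*(-48) = -2*(-48) = 96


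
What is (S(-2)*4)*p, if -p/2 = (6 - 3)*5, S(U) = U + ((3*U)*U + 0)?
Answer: -1200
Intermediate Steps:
S(U) = U + 3*U² (S(U) = U + (3*U² + 0) = U + 3*U²)
p = -30 (p = -2*(6 - 3)*5 = -6*5 = -2*15 = -30)
(S(-2)*4)*p = (-2*(1 + 3*(-2))*4)*(-30) = (-2*(1 - 6)*4)*(-30) = (-2*(-5)*4)*(-30) = (10*4)*(-30) = 40*(-30) = -1200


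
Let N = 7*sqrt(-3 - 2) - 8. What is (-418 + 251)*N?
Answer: 1336 - 1169*I*sqrt(5) ≈ 1336.0 - 2614.0*I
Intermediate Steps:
N = -8 + 7*I*sqrt(5) (N = 7*sqrt(-5) - 8 = 7*(I*sqrt(5)) - 8 = 7*I*sqrt(5) - 8 = -8 + 7*I*sqrt(5) ≈ -8.0 + 15.652*I)
(-418 + 251)*N = (-418 + 251)*(-8 + 7*I*sqrt(5)) = -167*(-8 + 7*I*sqrt(5)) = 1336 - 1169*I*sqrt(5)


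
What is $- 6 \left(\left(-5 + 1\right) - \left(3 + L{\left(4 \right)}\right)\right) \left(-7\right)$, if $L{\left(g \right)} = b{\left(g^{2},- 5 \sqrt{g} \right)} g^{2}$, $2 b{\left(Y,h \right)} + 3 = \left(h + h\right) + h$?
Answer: $10794$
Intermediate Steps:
$b{\left(Y,h \right)} = - \frac{3}{2} + \frac{3 h}{2}$ ($b{\left(Y,h \right)} = - \frac{3}{2} + \frac{\left(h + h\right) + h}{2} = - \frac{3}{2} + \frac{2 h + h}{2} = - \frac{3}{2} + \frac{3 h}{2}$)
$L{\left(g \right)} = g^{2} \left(- \frac{3}{2} - \frac{15 \sqrt{g}}{2}\right)$ ($L{\left(g \right)} = \left(- \frac{3}{2} + \frac{3 \left(- 5 \sqrt{g}\right)}{2}\right) g^{2} = \left(- \frac{3}{2} - \frac{15 \sqrt{g}}{2}\right) g^{2} = g^{2} \left(- \frac{3}{2} - \frac{15 \sqrt{g}}{2}\right)$)
$- 6 \left(\left(-5 + 1\right) - \left(3 + L{\left(4 \right)}\right)\right) \left(-7\right) = - 6 \left(\left(-5 + 1\right) - \left(3 - 240 - 24\right)\right) \left(-7\right) = - 6 \left(-4 - \left(3 - 240 - 24\right)\right) \left(-7\right) = - 6 \left(-4 - -261\right) \left(-7\right) = - 6 \left(-4 + \left(-3 + 264\right)\right) \left(-7\right) = - 6 \left(-4 + 261\right) \left(-7\right) = \left(-6\right) 257 \left(-7\right) = \left(-1542\right) \left(-7\right) = 10794$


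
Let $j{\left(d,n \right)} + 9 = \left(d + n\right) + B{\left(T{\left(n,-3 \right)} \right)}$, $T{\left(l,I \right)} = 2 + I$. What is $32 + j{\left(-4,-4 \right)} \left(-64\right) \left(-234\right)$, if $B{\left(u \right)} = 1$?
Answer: $-239584$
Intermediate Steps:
$j{\left(d,n \right)} = -8 + d + n$ ($j{\left(d,n \right)} = -9 + \left(\left(d + n\right) + 1\right) = -9 + \left(1 + d + n\right) = -8 + d + n$)
$32 + j{\left(-4,-4 \right)} \left(-64\right) \left(-234\right) = 32 + \left(-8 - 4 - 4\right) \left(-64\right) \left(-234\right) = 32 + \left(-16\right) \left(-64\right) \left(-234\right) = 32 + 1024 \left(-234\right) = 32 - 239616 = -239584$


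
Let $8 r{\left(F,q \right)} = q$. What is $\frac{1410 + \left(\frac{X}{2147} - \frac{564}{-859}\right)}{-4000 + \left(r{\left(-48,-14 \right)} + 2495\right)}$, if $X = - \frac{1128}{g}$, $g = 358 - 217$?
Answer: $- \frac{10406515864}{11115433371} \approx -0.93622$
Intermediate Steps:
$g = 141$
$r{\left(F,q \right)} = \frac{q}{8}$
$X = -8$ ($X = - \frac{1128}{141} = \left(-1128\right) \frac{1}{141} = -8$)
$\frac{1410 + \left(\frac{X}{2147} - \frac{564}{-859}\right)}{-4000 + \left(r{\left(-48,-14 \right)} + 2495\right)} = \frac{1410 - \left(- \frac{564}{859} + \frac{8}{2147}\right)}{-4000 + \left(\frac{1}{8} \left(-14\right) + 2495\right)} = \frac{1410 - - \frac{1204036}{1844273}}{-4000 + \left(- \frac{7}{4} + 2495\right)} = \frac{1410 + \left(- \frac{8}{2147} + \frac{564}{859}\right)}{-4000 + \frac{9973}{4}} = \frac{1410 + \frac{1204036}{1844273}}{- \frac{6027}{4}} = \frac{2601628966}{1844273} \left(- \frac{4}{6027}\right) = - \frac{10406515864}{11115433371}$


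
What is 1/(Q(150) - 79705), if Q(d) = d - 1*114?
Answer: -1/79669 ≈ -1.2552e-5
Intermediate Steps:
Q(d) = -114 + d (Q(d) = d - 114 = -114 + d)
1/(Q(150) - 79705) = 1/((-114 + 150) - 79705) = 1/(36 - 79705) = 1/(-79669) = -1/79669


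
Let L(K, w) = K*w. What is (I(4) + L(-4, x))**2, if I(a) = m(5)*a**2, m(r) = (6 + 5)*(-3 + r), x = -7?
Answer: 144400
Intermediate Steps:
m(r) = -33 + 11*r (m(r) = 11*(-3 + r) = -33 + 11*r)
I(a) = 22*a**2 (I(a) = (-33 + 11*5)*a**2 = (-33 + 55)*a**2 = 22*a**2)
(I(4) + L(-4, x))**2 = (22*4**2 - 4*(-7))**2 = (22*16 + 28)**2 = (352 + 28)**2 = 380**2 = 144400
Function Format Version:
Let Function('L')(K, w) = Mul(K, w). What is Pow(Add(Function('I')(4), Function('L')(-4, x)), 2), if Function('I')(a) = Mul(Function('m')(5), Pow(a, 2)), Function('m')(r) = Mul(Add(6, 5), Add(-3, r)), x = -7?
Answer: 144400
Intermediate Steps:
Function('m')(r) = Add(-33, Mul(11, r)) (Function('m')(r) = Mul(11, Add(-3, r)) = Add(-33, Mul(11, r)))
Function('I')(a) = Mul(22, Pow(a, 2)) (Function('I')(a) = Mul(Add(-33, Mul(11, 5)), Pow(a, 2)) = Mul(Add(-33, 55), Pow(a, 2)) = Mul(22, Pow(a, 2)))
Pow(Add(Function('I')(4), Function('L')(-4, x)), 2) = Pow(Add(Mul(22, Pow(4, 2)), Mul(-4, -7)), 2) = Pow(Add(Mul(22, 16), 28), 2) = Pow(Add(352, 28), 2) = Pow(380, 2) = 144400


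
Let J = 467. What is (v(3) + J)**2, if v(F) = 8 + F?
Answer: 228484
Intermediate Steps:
(v(3) + J)**2 = ((8 + 3) + 467)**2 = (11 + 467)**2 = 478**2 = 228484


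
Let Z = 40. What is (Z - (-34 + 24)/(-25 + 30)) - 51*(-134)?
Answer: 6876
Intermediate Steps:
(Z - (-34 + 24)/(-25 + 30)) - 51*(-134) = (40 - (-34 + 24)/(-25 + 30)) - 51*(-134) = (40 - (-10)/5) + 6834 = (40 - 1*(-2)) + 6834 = (40 + 2) + 6834 = 42 + 6834 = 6876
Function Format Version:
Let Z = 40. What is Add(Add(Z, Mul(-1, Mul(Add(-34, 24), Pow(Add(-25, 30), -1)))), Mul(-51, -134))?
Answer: 6876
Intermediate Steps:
Add(Add(Z, Mul(-1, Mul(Add(-34, 24), Pow(Add(-25, 30), -1)))), Mul(-51, -134)) = Add(Add(40, Mul(-1, Mul(Add(-34, 24), Pow(Add(-25, 30), -1)))), Mul(-51, -134)) = Add(Add(40, Mul(-1, Mul(-10, Pow(5, -1)))), 6834) = Add(Add(40, Mul(-1, Mul(-10, Rational(1, 5)))), 6834) = Add(Add(40, Mul(-1, -2)), 6834) = Add(Add(40, 2), 6834) = Add(42, 6834) = 6876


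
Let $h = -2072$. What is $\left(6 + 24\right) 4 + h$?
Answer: $-1952$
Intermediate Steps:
$\left(6 + 24\right) 4 + h = \left(6 + 24\right) 4 - 2072 = 30 \cdot 4 - 2072 = 120 - 2072 = -1952$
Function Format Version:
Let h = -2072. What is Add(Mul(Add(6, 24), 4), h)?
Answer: -1952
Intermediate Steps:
Add(Mul(Add(6, 24), 4), h) = Add(Mul(Add(6, 24), 4), -2072) = Add(Mul(30, 4), -2072) = Add(120, -2072) = -1952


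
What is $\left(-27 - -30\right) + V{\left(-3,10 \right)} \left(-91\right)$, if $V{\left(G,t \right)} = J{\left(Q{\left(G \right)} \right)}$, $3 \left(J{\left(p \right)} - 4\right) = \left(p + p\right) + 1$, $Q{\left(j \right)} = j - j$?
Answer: $- \frac{1174}{3} \approx -391.33$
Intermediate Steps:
$Q{\left(j \right)} = 0$
$J{\left(p \right)} = \frac{13}{3} + \frac{2 p}{3}$ ($J{\left(p \right)} = 4 + \frac{\left(p + p\right) + 1}{3} = 4 + \frac{2 p + 1}{3} = 4 + \frac{1 + 2 p}{3} = 4 + \left(\frac{1}{3} + \frac{2 p}{3}\right) = \frac{13}{3} + \frac{2 p}{3}$)
$V{\left(G,t \right)} = \frac{13}{3}$ ($V{\left(G,t \right)} = \frac{13}{3} + \frac{2}{3} \cdot 0 = \frac{13}{3} + 0 = \frac{13}{3}$)
$\left(-27 - -30\right) + V{\left(-3,10 \right)} \left(-91\right) = \left(-27 - -30\right) + \frac{13}{3} \left(-91\right) = \left(-27 + 30\right) - \frac{1183}{3} = 3 - \frac{1183}{3} = - \frac{1174}{3}$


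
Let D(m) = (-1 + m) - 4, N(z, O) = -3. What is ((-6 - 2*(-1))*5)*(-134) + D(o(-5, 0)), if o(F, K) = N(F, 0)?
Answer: 2672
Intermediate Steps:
o(F, K) = -3
D(m) = -5 + m
((-6 - 2*(-1))*5)*(-134) + D(o(-5, 0)) = ((-6 - 2*(-1))*5)*(-134) + (-5 - 3) = ((-6 + 2)*5)*(-134) - 8 = -4*5*(-134) - 8 = -20*(-134) - 8 = 2680 - 8 = 2672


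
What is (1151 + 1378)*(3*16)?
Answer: 121392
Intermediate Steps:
(1151 + 1378)*(3*16) = 2529*48 = 121392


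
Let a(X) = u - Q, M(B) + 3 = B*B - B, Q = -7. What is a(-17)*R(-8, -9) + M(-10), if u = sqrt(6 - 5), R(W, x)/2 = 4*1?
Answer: 171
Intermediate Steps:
R(W, x) = 8 (R(W, x) = 2*(4*1) = 2*4 = 8)
u = 1 (u = sqrt(1) = 1)
M(B) = -3 + B**2 - B (M(B) = -3 + (B*B - B) = -3 + (B**2 - B) = -3 + B**2 - B)
a(X) = 8 (a(X) = 1 - 1*(-7) = 1 + 7 = 8)
a(-17)*R(-8, -9) + M(-10) = 8*8 + (-3 + (-10)**2 - 1*(-10)) = 64 + (-3 + 100 + 10) = 64 + 107 = 171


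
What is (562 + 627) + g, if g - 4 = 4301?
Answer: 5494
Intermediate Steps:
g = 4305 (g = 4 + 4301 = 4305)
(562 + 627) + g = (562 + 627) + 4305 = 1189 + 4305 = 5494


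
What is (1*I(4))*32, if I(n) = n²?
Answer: 512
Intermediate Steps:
(1*I(4))*32 = (1*4²)*32 = (1*16)*32 = 16*32 = 512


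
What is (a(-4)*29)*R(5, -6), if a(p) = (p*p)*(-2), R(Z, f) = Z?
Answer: -4640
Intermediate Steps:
a(p) = -2*p**2 (a(p) = p**2*(-2) = -2*p**2)
(a(-4)*29)*R(5, -6) = (-2*(-4)**2*29)*5 = (-2*16*29)*5 = -32*29*5 = -928*5 = -4640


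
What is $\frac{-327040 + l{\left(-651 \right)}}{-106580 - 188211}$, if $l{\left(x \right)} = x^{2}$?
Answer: $- \frac{601}{1831} \approx -0.32824$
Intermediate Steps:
$\frac{-327040 + l{\left(-651 \right)}}{-106580 - 188211} = \frac{-327040 + \left(-651\right)^{2}}{-106580 - 188211} = \frac{-327040 + 423801}{-294791} = 96761 \left(- \frac{1}{294791}\right) = - \frac{601}{1831}$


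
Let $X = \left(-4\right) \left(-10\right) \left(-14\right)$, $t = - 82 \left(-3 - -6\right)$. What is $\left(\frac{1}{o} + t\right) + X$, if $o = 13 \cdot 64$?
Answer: $- \frac{670591}{832} \approx -806.0$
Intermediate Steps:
$t = -246$ ($t = - 82 \left(-3 + 6\right) = \left(-82\right) 3 = -246$)
$o = 832$
$X = -560$ ($X = 40 \left(-14\right) = -560$)
$\left(\frac{1}{o} + t\right) + X = \left(\frac{1}{832} - 246\right) - 560 = - \frac{204671}{832} - 560 = - \frac{670591}{832}$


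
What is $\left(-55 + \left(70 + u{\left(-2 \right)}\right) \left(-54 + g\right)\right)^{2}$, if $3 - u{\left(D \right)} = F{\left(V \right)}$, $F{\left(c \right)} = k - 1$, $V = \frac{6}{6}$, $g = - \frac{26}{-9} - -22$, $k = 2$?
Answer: $4626801$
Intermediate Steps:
$g = \frac{224}{9}$ ($g = \left(-26\right) \left(- \frac{1}{9}\right) + 22 = \frac{26}{9} + 22 = \frac{224}{9} \approx 24.889$)
$V = 1$ ($V = 6 \cdot \frac{1}{6} = 1$)
$F{\left(c \right)} = 1$ ($F{\left(c \right)} = 2 - 1 = 1$)
$u{\left(D \right)} = 2$ ($u{\left(D \right)} = 3 - 1 = 2$)
$\left(-55 + \left(70 + u{\left(-2 \right)}\right) \left(-54 + g\right)\right)^{2} = \left(-55 + \left(70 + 2\right) \left(-54 + \frac{224}{9}\right)\right)^{2} = \left(-55 + 72 \left(- \frac{262}{9}\right)\right)^{2} = \left(-55 - 2096\right)^{2} = \left(-2151\right)^{2} = 4626801$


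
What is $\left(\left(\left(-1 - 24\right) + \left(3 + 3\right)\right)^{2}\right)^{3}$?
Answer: $47045881$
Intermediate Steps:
$\left(\left(\left(-1 - 24\right) + \left(3 + 3\right)\right)^{2}\right)^{3} = \left(\left(\left(-1 - 24\right) + 6\right)^{2}\right)^{3} = \left(\left(-25 + 6\right)^{2}\right)^{3} = \left(\left(-19\right)^{2}\right)^{3} = 361^{3} = 47045881$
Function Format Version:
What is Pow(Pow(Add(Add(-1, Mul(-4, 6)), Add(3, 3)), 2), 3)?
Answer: 47045881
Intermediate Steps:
Pow(Pow(Add(Add(-1, Mul(-4, 6)), Add(3, 3)), 2), 3) = Pow(Pow(Add(Add(-1, -24), 6), 2), 3) = Pow(Pow(Add(-25, 6), 2), 3) = Pow(Pow(-19, 2), 3) = Pow(361, 3) = 47045881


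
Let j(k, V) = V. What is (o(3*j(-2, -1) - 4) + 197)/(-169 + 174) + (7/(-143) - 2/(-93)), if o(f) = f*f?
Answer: 3269729/66495 ≈ 49.173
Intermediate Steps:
o(f) = f**2
(o(3*j(-2, -1) - 4) + 197)/(-169 + 174) + (7/(-143) - 2/(-93)) = ((3*(-1) - 4)**2 + 197)/(-169 + 174) + (7/(-143) - 2/(-93)) = ((-3 - 4)**2 + 197)/5 + (7*(-1/143) - 2*(-1/93)) = ((-7)**2 + 197)*(1/5) + (-7/143 + 2/93) = (49 + 197)*(1/5) - 365/13299 = 246*(1/5) - 365/13299 = 246/5 - 365/13299 = 3269729/66495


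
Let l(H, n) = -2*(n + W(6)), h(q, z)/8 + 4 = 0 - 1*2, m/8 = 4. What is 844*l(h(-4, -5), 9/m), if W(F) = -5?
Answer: 31861/4 ≈ 7965.3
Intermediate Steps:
m = 32 (m = 8*4 = 32)
h(q, z) = -48 (h(q, z) = -32 + 8*(0 - 1*2) = -32 + 8*(0 - 2) = -32 + 8*(-2) = -32 - 16 = -48)
l(H, n) = 10 - 2*n (l(H, n) = -2*(n - 5) = -2*(-5 + n) = 10 - 2*n)
844*l(h(-4, -5), 9/m) = 844*(10 - 18/32) = 844*(10 - 2*9/32) = 844*(10 - 9/16) = 844*(151/16) = 31861/4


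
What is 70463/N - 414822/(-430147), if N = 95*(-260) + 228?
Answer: -20157924077/10526557384 ≈ -1.9150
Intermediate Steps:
N = -24472 (N = -24700 + 228 = -24472)
70463/N - 414822/(-430147) = 70463/(-24472) - 414822/(-430147) = 70463*(-1/24472) - 414822*(-1/430147) = -70463/24472 + 414822/430147 = -20157924077/10526557384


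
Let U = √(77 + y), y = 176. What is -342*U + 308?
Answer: 308 - 342*√253 ≈ -5131.8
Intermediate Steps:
U = √253 (U = √(77 + 176) = √253 ≈ 15.906)
-342*U + 308 = -342*√253 + 308 = 308 - 342*√253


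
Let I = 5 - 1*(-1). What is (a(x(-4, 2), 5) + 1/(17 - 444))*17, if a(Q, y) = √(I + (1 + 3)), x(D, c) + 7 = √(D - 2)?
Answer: -17/427 + 17*√10 ≈ 53.719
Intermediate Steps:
I = 6 (I = 5 + 1 = 6)
x(D, c) = -7 + √(-2 + D) (x(D, c) = -7 + √(D - 2) = -7 + √(-2 + D))
a(Q, y) = √10 (a(Q, y) = √(6 + (1 + 3)) = √(6 + 4) = √10)
(a(x(-4, 2), 5) + 1/(17 - 444))*17 = (√10 + 1/(17 - 444))*17 = (√10 + 1/(-427))*17 = (√10 - 1/427)*17 = (-1/427 + √10)*17 = -17/427 + 17*√10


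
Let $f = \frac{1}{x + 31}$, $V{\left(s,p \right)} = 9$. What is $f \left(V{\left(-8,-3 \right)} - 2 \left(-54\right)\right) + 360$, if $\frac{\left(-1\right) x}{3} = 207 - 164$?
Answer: $\frac{35163}{98} \approx 358.81$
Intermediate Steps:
$x = -129$ ($x = - 3 \left(207 - 164\right) = \left(-3\right) 43 = -129$)
$f = - \frac{1}{98}$ ($f = \frac{1}{-129 + 31} = \frac{1}{-98} = - \frac{1}{98} \approx -0.010204$)
$f \left(V{\left(-8,-3 \right)} - 2 \left(-54\right)\right) + 360 = - \frac{9 - 2 \left(-54\right)}{98} + 360 = - \frac{9 - -108}{98} + 360 = - \frac{9 + 108}{98} + 360 = \left(- \frac{1}{98}\right) 117 + 360 = - \frac{117}{98} + 360 = \frac{35163}{98}$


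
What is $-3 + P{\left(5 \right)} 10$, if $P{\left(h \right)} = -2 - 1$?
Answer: $-33$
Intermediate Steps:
$P{\left(h \right)} = -3$
$-3 + P{\left(5 \right)} 10 = -3 - 30 = -33$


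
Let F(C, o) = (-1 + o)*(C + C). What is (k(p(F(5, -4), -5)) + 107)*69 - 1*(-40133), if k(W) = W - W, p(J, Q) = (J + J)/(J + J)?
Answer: 47516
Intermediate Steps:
F(C, o) = 2*C*(-1 + o) (F(C, o) = (-1 + o)*(2*C) = 2*C*(-1 + o))
p(J, Q) = 1 (p(J, Q) = (2*J)/((2*J)) = (2*J)*(1/(2*J)) = 1)
k(W) = 0
(k(p(F(5, -4), -5)) + 107)*69 - 1*(-40133) = (0 + 107)*69 - 1*(-40133) = 107*69 + 40133 = 7383 + 40133 = 47516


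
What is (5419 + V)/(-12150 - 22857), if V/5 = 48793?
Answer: -83128/11669 ≈ -7.1238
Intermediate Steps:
V = 243965 (V = 5*48793 = 243965)
(5419 + V)/(-12150 - 22857) = (5419 + 243965)/(-12150 - 22857) = 249384/(-35007) = 249384*(-1/35007) = -83128/11669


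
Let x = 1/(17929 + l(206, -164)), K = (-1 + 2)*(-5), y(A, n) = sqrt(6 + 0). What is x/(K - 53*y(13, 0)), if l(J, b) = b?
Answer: 1/59793437 - 53*sqrt(6)/298967185 ≈ -4.1751e-7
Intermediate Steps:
y(A, n) = sqrt(6)
K = -5 (K = 1*(-5) = -5)
x = 1/17765 (x = 1/(17929 - 164) = 1/17765 ≈ 5.6290e-5)
x/(K - 53*y(13, 0)) = 1/(17765*(-5 - 53*sqrt(6)))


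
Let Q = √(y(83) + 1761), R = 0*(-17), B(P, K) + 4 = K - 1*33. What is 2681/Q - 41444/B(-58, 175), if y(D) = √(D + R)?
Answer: -20722/69 + 2681/√(1761 + √83) ≈ -236.60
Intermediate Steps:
B(P, K) = -37 + K (B(P, K) = -4 + (K - 1*33) = -4 + (K - 33) = -4 + (-33 + K) = -37 + K)
R = 0
y(D) = √D (y(D) = √(D + 0) = √D)
Q = √(1761 + √83) (Q = √(√83 + 1761) = √(1761 + √83) ≈ 42.073)
2681/Q - 41444/B(-58, 175) = 2681/(√(1761 + √83)) - 41444/(-37 + 175) = 2681/√(1761 + √83) - 41444/138 = 2681/√(1761 + √83) - 41444*1/138 = 2681/√(1761 + √83) - 20722/69 = -20722/69 + 2681/√(1761 + √83)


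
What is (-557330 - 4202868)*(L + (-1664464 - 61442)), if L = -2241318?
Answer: 18884771750352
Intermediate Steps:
(-557330 - 4202868)*(L + (-1664464 - 61442)) = (-557330 - 4202868)*(-2241318 + (-1664464 - 61442)) = -4760198*(-2241318 - 1725906) = -4760198*(-3967224) = 18884771750352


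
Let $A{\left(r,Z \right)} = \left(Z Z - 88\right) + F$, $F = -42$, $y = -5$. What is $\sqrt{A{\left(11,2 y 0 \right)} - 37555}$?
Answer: $i \sqrt{37685} \approx 194.13 i$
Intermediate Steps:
$A{\left(r,Z \right)} = -130 + Z^{2}$ ($A{\left(r,Z \right)} = \left(Z Z - 88\right) - 42 = \left(Z^{2} - 88\right) - 42 = \left(-88 + Z^{2}\right) - 42 = -130 + Z^{2}$)
$\sqrt{A{\left(11,2 y 0 \right)} - 37555} = \sqrt{\left(-130 + \left(2 \left(-5\right) 0\right)^{2}\right) - 37555} = \sqrt{\left(-130 + \left(\left(-10\right) 0\right)^{2}\right) - 37555} = \sqrt{\left(-130 + 0^{2}\right) - 37555} = \sqrt{\left(-130 + 0\right) - 37555} = \sqrt{-130 - 37555} = \sqrt{-37685} = i \sqrt{37685}$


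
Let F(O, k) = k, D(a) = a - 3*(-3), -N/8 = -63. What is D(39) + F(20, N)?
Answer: 552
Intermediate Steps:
N = 504 (N = -8*(-63) = 504)
D(a) = 9 + a (D(a) = a + 9 = 9 + a)
D(39) + F(20, N) = (9 + 39) + 504 = 48 + 504 = 552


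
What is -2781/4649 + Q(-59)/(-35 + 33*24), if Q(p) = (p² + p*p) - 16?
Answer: 30186737/3519293 ≈ 8.5775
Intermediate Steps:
Q(p) = -16 + 2*p² (Q(p) = (p² + p²) - 16 = 2*p² - 16 = -16 + 2*p²)
-2781/4649 + Q(-59)/(-35 + 33*24) = -2781/4649 + (-16 + 2*(-59)²)/(-35 + 33*24) = -2781*1/4649 + (-16 + 2*3481)/(-35 + 792) = -2781/4649 + (-16 + 6962)/757 = -2781/4649 + 6946*(1/757) = -2781/4649 + 6946/757 = 30186737/3519293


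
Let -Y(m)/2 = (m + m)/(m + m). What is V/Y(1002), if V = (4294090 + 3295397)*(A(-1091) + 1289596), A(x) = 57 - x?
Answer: -4898042404164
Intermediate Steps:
Y(m) = -2 (Y(m) = -2*(m + m)/(m + m) = -2*2*m/(2*m) = -2*2*m*1/(2*m) = -2*1 = -2)
V = 9796084808328 (V = (4294090 + 3295397)*((57 - 1*(-1091)) + 1289596) = 7589487*((57 + 1091) + 1289596) = 7589487*(1148 + 1289596) = 7589487*1290744 = 9796084808328)
V/Y(1002) = 9796084808328/(-2) = 9796084808328*(-½) = -4898042404164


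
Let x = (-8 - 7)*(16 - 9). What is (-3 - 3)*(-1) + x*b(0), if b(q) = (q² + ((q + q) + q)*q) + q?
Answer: 6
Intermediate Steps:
b(q) = q + 4*q² (b(q) = (q² + (2*q + q)*q) + q = (q² + (3*q)*q) + q = (q² + 3*q²) + q = 4*q² + q = q + 4*q²)
x = -105 (x = -15*7 = -105)
(-3 - 3)*(-1) + x*b(0) = (-3 - 3)*(-1) - 0*(1 + 4*0) = -6*(-1) - 0*(1 + 0) = 6 - 0 = 6 - 105*0 = 6 + 0 = 6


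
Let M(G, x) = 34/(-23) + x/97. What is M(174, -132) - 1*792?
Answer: -1773286/2231 ≈ -794.84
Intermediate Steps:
M(G, x) = -34/23 + x/97 (M(G, x) = 34*(-1/23) + x*(1/97) = -34/23 + x/97)
M(174, -132) - 1*792 = (-34/23 + (1/97)*(-132)) - 1*792 = (-34/23 - 132/97) - 792 = -6334/2231 - 792 = -1773286/2231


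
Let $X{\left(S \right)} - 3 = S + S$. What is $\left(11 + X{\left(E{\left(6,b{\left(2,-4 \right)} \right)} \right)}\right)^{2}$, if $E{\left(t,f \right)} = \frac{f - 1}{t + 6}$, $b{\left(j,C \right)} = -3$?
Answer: $\frac{1600}{9} \approx 177.78$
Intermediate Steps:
$E{\left(t,f \right)} = \frac{-1 + f}{6 + t}$
$X{\left(S \right)} = 3 + 2 S$ ($X{\left(S \right)} = 3 + \left(S + S\right) = 3 + 2 S$)
$\left(11 + X{\left(E{\left(6,b{\left(2,-4 \right)} \right)} \right)}\right)^{2} = \left(11 + \left(3 + 2 \frac{-1 - 3}{6 + 6}\right)\right)^{2} = \left(11 + \left(3 + 2 \cdot \frac{1}{12} \left(-4\right)\right)\right)^{2} = \left(11 + \left(3 + 2 \left(- \frac{1}{3}\right)\right)\right)^{2} = \left(11 + \left(3 - \frac{2}{3}\right)\right)^{2} = \left(11 + \frac{7}{3}\right)^{2} = \left(\frac{40}{3}\right)^{2} = \frac{1600}{9}$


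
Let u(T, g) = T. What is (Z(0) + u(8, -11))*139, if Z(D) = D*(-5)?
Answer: 1112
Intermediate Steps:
Z(D) = -5*D
(Z(0) + u(8, -11))*139 = (-5*0 + 8)*139 = (0 + 8)*139 = 8*139 = 1112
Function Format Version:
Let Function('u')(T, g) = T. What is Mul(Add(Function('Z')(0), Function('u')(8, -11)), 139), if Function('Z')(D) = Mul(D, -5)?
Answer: 1112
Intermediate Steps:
Function('Z')(D) = Mul(-5, D)
Mul(Add(Function('Z')(0), Function('u')(8, -11)), 139) = Mul(Add(Mul(-5, 0), 8), 139) = Mul(Add(0, 8), 139) = Mul(8, 139) = 1112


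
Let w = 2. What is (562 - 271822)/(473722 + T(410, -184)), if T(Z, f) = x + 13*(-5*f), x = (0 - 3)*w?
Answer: -7535/13491 ≈ -0.55852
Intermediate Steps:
x = -6 (x = (0 - 3)*2 = -3*2 = -6)
T(Z, f) = -6 - 65*f (T(Z, f) = -6 + 13*(-5*f) = -6 - 65*f)
(562 - 271822)/(473722 + T(410, -184)) = (562 - 271822)/(473722 + (-6 - 65*(-184))) = -271260/(473722 + (-6 + 11960)) = -271260/(473722 + 11954) = -271260/485676 = -271260*1/485676 = -7535/13491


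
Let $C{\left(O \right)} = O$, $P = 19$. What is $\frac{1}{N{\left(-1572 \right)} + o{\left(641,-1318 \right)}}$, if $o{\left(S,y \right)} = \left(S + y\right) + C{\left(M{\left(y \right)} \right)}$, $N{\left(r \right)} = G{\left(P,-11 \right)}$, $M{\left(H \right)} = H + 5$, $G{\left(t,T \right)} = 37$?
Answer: $- \frac{1}{1953} \approx -0.00051203$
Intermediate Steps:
$M{\left(H \right)} = 5 + H$
$N{\left(r \right)} = 37$
$o{\left(S,y \right)} = 5 + S + 2 y$ ($o{\left(S,y \right)} = \left(S + y\right) + \left(5 + y\right) = 5 + S + 2 y$)
$\frac{1}{N{\left(-1572 \right)} + o{\left(641,-1318 \right)}} = \frac{1}{37 + \left(5 + 641 + 2 \left(-1318\right)\right)} = \frac{1}{37 + \left(5 + 641 - 2636\right)} = \frac{1}{37 - 1990} = \frac{1}{-1953} = - \frac{1}{1953}$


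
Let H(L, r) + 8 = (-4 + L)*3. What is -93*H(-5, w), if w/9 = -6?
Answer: 3255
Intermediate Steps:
w = -54 (w = 9*(-6) = -54)
H(L, r) = -20 + 3*L (H(L, r) = -8 + (-4 + L)*3 = -8 + (-12 + 3*L) = -20 + 3*L)
-93*H(-5, w) = -93*(-20 + 3*(-5)) = -93*(-20 - 15) = -93*(-35) = 3255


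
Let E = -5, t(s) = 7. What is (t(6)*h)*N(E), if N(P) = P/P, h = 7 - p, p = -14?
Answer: 147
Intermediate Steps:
h = 21 (h = 7 - 1*(-14) = 7 + 14 = 21)
N(P) = 1
(t(6)*h)*N(E) = (7*21)*1 = 147*1 = 147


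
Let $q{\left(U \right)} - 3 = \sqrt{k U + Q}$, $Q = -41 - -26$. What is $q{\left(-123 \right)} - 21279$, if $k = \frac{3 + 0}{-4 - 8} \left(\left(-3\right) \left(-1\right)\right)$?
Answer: $-21276 + \frac{\sqrt{309}}{2} \approx -21267.0$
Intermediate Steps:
$k = - \frac{3}{4}$ ($k = \frac{3}{-12} \cdot 3 = 3 \left(- \frac{1}{12}\right) 3 = \left(- \frac{1}{4}\right) 3 = - \frac{3}{4} \approx -0.75$)
$Q = -15$ ($Q = -41 + 26 = -15$)
$q{\left(U \right)} = 3 + \sqrt{-15 - \frac{3 U}{4}}$ ($q{\left(U \right)} = 3 + \sqrt{- \frac{3 U}{4} - 15} = 3 + \sqrt{-15 - \frac{3 U}{4}}$)
$q{\left(-123 \right)} - 21279 = \left(3 + \frac{\sqrt{-60 - -369}}{2}\right) - 21279 = \left(3 + \frac{\sqrt{-60 + 369}}{2}\right) - 21279 = \left(3 + \frac{\sqrt{309}}{2}\right) - 21279 = -21276 + \frac{\sqrt{309}}{2}$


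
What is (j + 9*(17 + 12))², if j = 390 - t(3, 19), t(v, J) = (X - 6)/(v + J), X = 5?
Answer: 205148329/484 ≈ 4.2386e+5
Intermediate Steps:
t(v, J) = -1/(J + v) (t(v, J) = (5 - 6)/(v + J) = -1/(J + v))
j = 8581/22 (j = 390 - (-1)/(19 + 3) = 390 - (-1)/22 = 390 - 1*(-1/22) = 390 + 1/22 = 8581/22 ≈ 390.05)
(j + 9*(17 + 12))² = (8581/22 + 9*(17 + 12))² = (8581/22 + 9*29)² = (8581/22 + 261)² = (14323/22)² = 205148329/484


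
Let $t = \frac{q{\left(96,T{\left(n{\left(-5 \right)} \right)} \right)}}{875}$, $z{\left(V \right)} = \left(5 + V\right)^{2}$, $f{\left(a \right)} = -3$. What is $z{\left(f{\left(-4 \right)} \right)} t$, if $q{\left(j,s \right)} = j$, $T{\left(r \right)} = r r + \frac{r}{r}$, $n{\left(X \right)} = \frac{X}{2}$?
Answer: $\frac{384}{875} \approx 0.43886$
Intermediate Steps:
$n{\left(X \right)} = \frac{X}{2}$ ($n{\left(X \right)} = X \frac{1}{2} = \frac{X}{2}$)
$T{\left(r \right)} = 1 + r^{2}$ ($T{\left(r \right)} = r^{2} + 1 = 1 + r^{2}$)
$t = \frac{96}{875} \approx 0.10971$
$z{\left(f{\left(-4 \right)} \right)} t = \left(5 - 3\right)^{2} \cdot \frac{96}{875} = 2^{2} \cdot \frac{96}{875} = 4 \cdot \frac{96}{875} = \frac{384}{875}$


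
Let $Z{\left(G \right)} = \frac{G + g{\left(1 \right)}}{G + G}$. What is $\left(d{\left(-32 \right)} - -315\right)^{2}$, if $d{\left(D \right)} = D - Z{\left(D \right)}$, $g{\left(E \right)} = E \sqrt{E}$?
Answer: $\frac{326922561}{4096} \approx 79815.0$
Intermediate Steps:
$g{\left(E \right)} = E^{\frac{3}{2}}$
$Z{\left(G \right)} = \frac{1 + G}{2 G}$ ($Z{\left(G \right)} = \frac{G + 1^{\frac{3}{2}}}{G + G} = \frac{G + 1}{2 G} = \left(1 + G\right) \frac{1}{2 G} = \frac{1 + G}{2 G}$)
$d{\left(D \right)} = D - \frac{1 + D}{2 D}$
$\left(d{\left(-32 \right)} - -315\right)^{2} = \left(\left(- \frac{1}{2} - 32 - \frac{1}{2 \left(-32\right)}\right) - -315\right)^{2} = \left(\left(- \frac{1}{2} - 32 - - \frac{1}{64}\right) + 315\right)^{2} = \left(\left(- \frac{1}{2} - 32 + \frac{1}{64}\right) + 315\right)^{2} = \left(- \frac{2079}{64} + 315\right)^{2} = \left(\frac{18081}{64}\right)^{2} = \frac{326922561}{4096}$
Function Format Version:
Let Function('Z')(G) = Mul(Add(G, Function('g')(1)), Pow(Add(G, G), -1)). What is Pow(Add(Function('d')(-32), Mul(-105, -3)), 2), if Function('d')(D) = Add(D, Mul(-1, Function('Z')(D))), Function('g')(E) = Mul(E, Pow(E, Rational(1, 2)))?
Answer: Rational(326922561, 4096) ≈ 79815.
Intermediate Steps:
Function('g')(E) = Pow(E, Rational(3, 2))
Function('Z')(G) = Mul(Rational(1, 2), Pow(G, -1), Add(1, G)) (Function('Z')(G) = Mul(Add(G, Pow(1, Rational(3, 2))), Pow(Add(G, G), -1)) = Mul(Add(G, 1), Pow(Mul(2, G), -1)) = Mul(Add(1, G), Mul(Rational(1, 2), Pow(G, -1))) = Mul(Rational(1, 2), Pow(G, -1), Add(1, G)))
Function('d')(D) = Add(D, Mul(Rational(-1, 2), Pow(D, -1), Add(1, D))) (Function('d')(D) = Add(D, Mul(-1, Mul(Rational(1, 2), Pow(D, -1), Add(1, D)))) = Add(D, Mul(Rational(-1, 2), Pow(D, -1), Add(1, D))))
Pow(Add(Function('d')(-32), Mul(-105, -3)), 2) = Pow(Add(Add(Rational(-1, 2), -32, Mul(Rational(-1, 2), Pow(-32, -1))), Mul(-105, -3)), 2) = Pow(Add(Add(Rational(-1, 2), -32, Mul(Rational(-1, 2), Rational(-1, 32))), 315), 2) = Pow(Add(Add(Rational(-1, 2), -32, Rational(1, 64)), 315), 2) = Pow(Add(Rational(-2079, 64), 315), 2) = Pow(Rational(18081, 64), 2) = Rational(326922561, 4096)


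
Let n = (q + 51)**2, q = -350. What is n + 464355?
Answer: 553756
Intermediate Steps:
n = 89401 (n = (-350 + 51)**2 = (-299)**2 = 89401)
n + 464355 = 89401 + 464355 = 553756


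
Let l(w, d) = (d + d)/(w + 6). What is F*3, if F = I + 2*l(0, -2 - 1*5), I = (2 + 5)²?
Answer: 133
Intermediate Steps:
l(w, d) = 2*d/(6 + w) (l(w, d) = (2*d)/(6 + w) = 2*d/(6 + w))
I = 49 (I = 7² = 49)
F = 133/3 (F = 49 + 2*(2*(-2 - 1*5)/(6 + 0)) = 49 + 2*(2*(-2 - 5)/6) = 49 + 2*(2*(-7)*(⅙)) = 49 + 2*(-7/3) = 49 - 14/3 = 133/3 ≈ 44.333)
F*3 = (133/3)*3 = 133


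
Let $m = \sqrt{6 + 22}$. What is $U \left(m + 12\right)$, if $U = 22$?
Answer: $264 + 44 \sqrt{7} \approx 380.41$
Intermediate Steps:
$m = 2 \sqrt{7}$ ($m = \sqrt{28} = 2 \sqrt{7} \approx 5.2915$)
$U \left(m + 12\right) = 22 \left(2 \sqrt{7} + 12\right) = 22 \left(12 + 2 \sqrt{7}\right) = 264 + 44 \sqrt{7}$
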